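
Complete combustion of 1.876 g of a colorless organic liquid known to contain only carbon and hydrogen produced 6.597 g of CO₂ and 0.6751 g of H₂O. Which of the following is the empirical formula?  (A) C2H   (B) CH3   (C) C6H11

(A) C2H

mol C = 6.597 g CO₂ ÷ 44.009 g/mol = 0.14990 mol
mol H = 2 × 0.6751 g H₂O ÷ 18.015 g/mol = 0.074949 mol
Divide by the smallest (0.074949 mol): C 2.000, H 1.000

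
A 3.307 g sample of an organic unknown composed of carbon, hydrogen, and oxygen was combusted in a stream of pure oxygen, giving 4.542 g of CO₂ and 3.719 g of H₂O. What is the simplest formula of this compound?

CH4O

mol C = 4.542 g CO₂ ÷ 44.009 g/mol = 0.10321 mol
mol H = 2 × 3.719 g H₂O ÷ 18.015 g/mol = 0.41288 mol
mass O = 3.307 − (1.2396 + 0.41618) = 1.6512 g → mol O = 1.6512 ÷ 15.999 = 0.10321 mol
Divide by the smallest (0.10321 mol): C 1.000, H 4.001, O 1.000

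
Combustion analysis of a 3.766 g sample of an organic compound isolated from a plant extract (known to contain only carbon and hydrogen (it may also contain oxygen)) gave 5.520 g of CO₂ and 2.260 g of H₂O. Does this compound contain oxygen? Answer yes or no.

yes

mol C = 5.520 g CO₂ ÷ 44.009 g/mol = 0.12543 mol
mol H = 2 × 2.260 g H₂O ÷ 18.015 g/mol = 0.25090 mol
C and H account for only 1.7594 g of the 3.766 g sample; the remaining 2.0066 g must be oxygen.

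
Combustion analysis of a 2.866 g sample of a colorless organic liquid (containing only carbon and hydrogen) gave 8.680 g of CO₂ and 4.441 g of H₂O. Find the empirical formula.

C2H5

mol C = 8.680 g CO₂ ÷ 44.009 g/mol = 0.19723 mol
mol H = 2 × 4.441 g H₂O ÷ 18.015 g/mol = 0.49303 mol
Divide by the smallest (0.19723 mol): C 1.000, H 2.500
Multiplying each by 2 gives whole numbers: C 2.00, H 5.00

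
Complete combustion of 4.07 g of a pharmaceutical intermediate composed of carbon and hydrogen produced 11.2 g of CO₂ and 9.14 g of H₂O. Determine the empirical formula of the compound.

CH4

mol C = 11.2 g CO₂ ÷ 44.009 g/mol = 0.2545 mol
mol H = 2 × 9.14 g H₂O ÷ 18.015 g/mol = 1.015 mol
Divide by the smallest (0.2545 mol): C 1.000, H 3.987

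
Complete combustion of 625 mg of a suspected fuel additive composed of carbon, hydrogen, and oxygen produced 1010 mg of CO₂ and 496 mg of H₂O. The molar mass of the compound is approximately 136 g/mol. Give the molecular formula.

C5H12O4

mol C = 1.01 g CO₂ ÷ 44.009 g/mol = 0.02295 mol
mol H = 2 × 0.496 g H₂O ÷ 18.015 g/mol = 0.05507 mol
mass O = 0.625 − (0.2757 + 0.05551) = 0.2938 g → mol O = 0.2938 ÷ 15.999 = 0.01837 mol
Divide by the smallest (0.01837 mol): C 1.250, H 2.998, O 1.000
Multiplying each by 4 gives whole numbers: C 5.00, H 11.99, O 4.00
Empirical formula: C5H12O4
Empirical-formula mass = 136.15 g/mol; 136 ÷ 136.15 ≈ 1, so the molecular formula is C5H12O4.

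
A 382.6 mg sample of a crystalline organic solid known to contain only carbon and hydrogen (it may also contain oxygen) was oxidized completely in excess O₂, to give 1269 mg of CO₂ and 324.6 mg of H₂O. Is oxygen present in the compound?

no

mol C = 1.269 g CO₂ ÷ 44.009 g/mol = 0.028835 mol
mol H = 2 × 0.3246 g H₂O ÷ 18.015 g/mol = 0.036037 mol
C and H together account for 0.38266 g — essentially the entire 0.3826 g sample — so the compound contains no oxygen.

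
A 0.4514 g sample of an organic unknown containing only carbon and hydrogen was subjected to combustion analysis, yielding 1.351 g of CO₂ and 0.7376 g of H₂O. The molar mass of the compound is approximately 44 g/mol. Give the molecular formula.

mol C = 1.351 g CO₂ ÷ 44.009 g/mol = 0.030698 mol
mol H = 2 × 0.7376 g H₂O ÷ 18.015 g/mol = 0.081887 mol
Divide by the smallest (0.030698 mol): C 1.000, H 2.667
Multiplying each by 3 gives whole numbers: C 3.00, H 8.00
Empirical formula: C3H8
Empirical-formula mass = 44.10 g/mol; 44 ÷ 44.10 ≈ 1, so the molecular formula is C3H8.

C3H8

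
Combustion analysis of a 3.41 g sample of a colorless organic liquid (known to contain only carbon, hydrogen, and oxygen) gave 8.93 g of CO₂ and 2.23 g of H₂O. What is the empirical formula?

mol C = 8.93 g CO₂ ÷ 44.009 g/mol = 0.2029 mol
mol H = 2 × 2.23 g H₂O ÷ 18.015 g/mol = 0.2476 mol
mass O = 3.41 − (2.437 + 0.2496) = 0.7233 g → mol O = 0.7233 ÷ 15.999 = 0.04521 mol
Divide by the smallest (0.04521 mol): C 4.489, H 5.476, O 1.000
Multiplying each by 2 gives whole numbers: C 8.98, H 10.95, O 2.00

C9H11O2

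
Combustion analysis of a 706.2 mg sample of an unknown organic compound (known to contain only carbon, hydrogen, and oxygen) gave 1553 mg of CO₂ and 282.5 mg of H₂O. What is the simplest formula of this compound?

mol C = 1.553 g CO₂ ÷ 44.009 g/mol = 0.035288 mol
mol H = 2 × 0.2825 g H₂O ÷ 18.015 g/mol = 0.031363 mol
mass O = 0.7062 − (0.42385 + 0.031614) = 0.25074 g → mol O = 0.25074 ÷ 15.999 = 0.015672 mol
Divide by the smallest (0.015672 mol): C 2.252, H 2.001, O 1.000
Multiplying each by 4 gives whole numbers: C 9.01, H 8.00, O 4.00

C9H8O4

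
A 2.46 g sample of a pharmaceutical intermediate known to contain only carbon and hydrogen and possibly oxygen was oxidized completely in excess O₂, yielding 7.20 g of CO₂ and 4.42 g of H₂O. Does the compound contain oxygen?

no

mol C = 7.20 g CO₂ ÷ 44.009 g/mol = 0.1636 mol
mol H = 2 × 4.42 g H₂O ÷ 18.015 g/mol = 0.4907 mol
C and H together account for 2.460 g — essentially the entire 2.46 g sample — so the compound contains no oxygen.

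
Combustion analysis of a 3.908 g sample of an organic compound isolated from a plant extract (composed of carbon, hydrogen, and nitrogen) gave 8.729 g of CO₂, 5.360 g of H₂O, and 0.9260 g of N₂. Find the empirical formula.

mol C = 8.729 g CO₂ ÷ 44.009 g/mol = 0.19835 mol
mol H = 2 × 5.360 g H₂O ÷ 18.015 g/mol = 0.59506 mol
mol N = 2 × 0.9260 g N₂ ÷ 28.014 g/mol = 0.066110 mol
Divide by the smallest (0.066110 mol): C 3.000, H 9.001, N 1.000

C3H9N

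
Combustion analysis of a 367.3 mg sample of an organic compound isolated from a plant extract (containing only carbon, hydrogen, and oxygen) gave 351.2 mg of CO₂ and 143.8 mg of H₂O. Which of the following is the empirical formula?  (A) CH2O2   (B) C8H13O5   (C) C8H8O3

mol C = 0.3512 g CO₂ ÷ 44.009 g/mol = 0.0079802 mol
mol H = 2 × 0.1438 g H₂O ÷ 18.015 g/mol = 0.015964 mol
mass O = 0.3673 − (0.095850 + 0.016092) = 0.25536 g → mol O = 0.25536 ÷ 15.999 = 0.015961 mol
Divide by the smallest (0.0079802 mol): C 1.000, H 2.001, O 2.000

(A) CH2O2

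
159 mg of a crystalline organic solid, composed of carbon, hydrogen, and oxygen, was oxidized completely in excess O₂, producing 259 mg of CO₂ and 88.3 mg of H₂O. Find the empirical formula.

C6H10O5

mol C = 0.259 g CO₂ ÷ 44.009 g/mol = 0.005885 mol
mol H = 2 × 0.0883 g H₂O ÷ 18.015 g/mol = 0.009803 mol
mass O = 0.159 − (0.07069 + 0.009881) = 0.07843 g → mol O = 0.07843 ÷ 15.999 = 0.004902 mol
Divide by the smallest (0.004902 mol): C 1.200, H 2.000, O 1.000
Multiplying each by 5 gives whole numbers: C 6.00, H 10.00, O 5.00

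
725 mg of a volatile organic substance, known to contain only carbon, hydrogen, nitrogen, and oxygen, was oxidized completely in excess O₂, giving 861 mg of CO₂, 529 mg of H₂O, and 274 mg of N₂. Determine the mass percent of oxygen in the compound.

mol C = 0.861 g CO₂ ÷ 44.009 g/mol = 0.01956 mol
mol H = 2 × 0.529 g H₂O ÷ 18.015 g/mol = 0.05873 mol
mol N = 2 × 0.274 g N₂ ÷ 28.014 g/mol = 0.01956 mol
mass O = 0.725 − (0.2350 + 0.05920 + 0.2740) = 0.1568 g → mol O = 0.1568 ÷ 15.999 = 0.009802 mol
mass % O = 0.1568 g ÷ 0.725 g × 100%

21.6%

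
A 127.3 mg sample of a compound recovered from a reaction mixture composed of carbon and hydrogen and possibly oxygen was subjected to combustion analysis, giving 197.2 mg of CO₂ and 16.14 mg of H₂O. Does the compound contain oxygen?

yes

mol C = 0.1972 g CO₂ ÷ 44.009 g/mol = 0.0044809 mol
mol H = 2 × 0.01614 g H₂O ÷ 18.015 g/mol = 0.0017918 mol
C and H account for only 0.055626 g of the 0.1273 g sample; the remaining 0.071674 g must be oxygen.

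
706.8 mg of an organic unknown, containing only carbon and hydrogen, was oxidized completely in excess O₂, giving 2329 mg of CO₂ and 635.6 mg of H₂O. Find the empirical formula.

mol C = 2.329 g CO₂ ÷ 44.009 g/mol = 0.052921 mol
mol H = 2 × 0.6356 g H₂O ÷ 18.015 g/mol = 0.070563 mol
Divide by the smallest (0.052921 mol): C 1.000, H 1.333
Multiplying each by 3 gives whole numbers: C 3.00, H 4.00

C3H4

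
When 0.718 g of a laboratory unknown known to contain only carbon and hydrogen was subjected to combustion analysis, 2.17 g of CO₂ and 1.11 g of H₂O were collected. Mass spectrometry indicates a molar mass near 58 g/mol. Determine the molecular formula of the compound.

C4H10

mol C = 2.17 g CO₂ ÷ 44.009 g/mol = 0.04931 mol
mol H = 2 × 1.11 g H₂O ÷ 18.015 g/mol = 0.1232 mol
Divide by the smallest (0.04931 mol): C 1.000, H 2.499
Multiplying each by 2 gives whole numbers: C 2.00, H 5.00
Empirical formula: C2H5
Empirical-formula mass = 29.06 g/mol; 58 ÷ 29.06 ≈ 2, so the molecular formula is C4H10.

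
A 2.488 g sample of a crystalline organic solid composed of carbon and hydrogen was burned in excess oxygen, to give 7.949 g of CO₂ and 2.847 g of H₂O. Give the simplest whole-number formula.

mol C = 7.949 g CO₂ ÷ 44.009 g/mol = 0.18062 mol
mol H = 2 × 2.847 g H₂O ÷ 18.015 g/mol = 0.31607 mol
Divide by the smallest (0.18062 mol): C 1.000, H 1.750
Multiplying each by 4 gives whole numbers: C 4.00, H 7.00

C4H7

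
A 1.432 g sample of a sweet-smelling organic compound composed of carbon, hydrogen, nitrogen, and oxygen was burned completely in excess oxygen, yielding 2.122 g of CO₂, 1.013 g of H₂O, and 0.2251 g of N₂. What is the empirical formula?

C3H7NO2

mol C = 2.122 g CO₂ ÷ 44.009 g/mol = 0.048217 mol
mol H = 2 × 1.013 g H₂O ÷ 18.015 g/mol = 0.11246 mol
mol N = 2 × 0.2251 g N₂ ÷ 28.014 g/mol = 0.016071 mol
mass O = 1.432 − (0.57914 + 0.11336 + 0.22510) = 0.51440 g → mol O = 0.51440 ÷ 15.999 = 0.032152 mol
Divide by the smallest (0.016071 mol): C 3.000, H 6.998, N 1.000, O 2.001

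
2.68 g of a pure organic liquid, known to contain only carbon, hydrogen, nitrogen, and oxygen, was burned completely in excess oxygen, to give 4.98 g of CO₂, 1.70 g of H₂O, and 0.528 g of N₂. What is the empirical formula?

C3H5NO

mol C = 4.98 g CO₂ ÷ 44.009 g/mol = 0.1132 mol
mol H = 2 × 1.70 g H₂O ÷ 18.015 g/mol = 0.1887 mol
mol N = 2 × 0.528 g N₂ ÷ 28.014 g/mol = 0.03770 mol
mass O = 2.68 − (1.359 + 0.1902 + 0.5280) = 0.6026 g → mol O = 0.6026 ÷ 15.999 = 0.03767 mol
Divide by the smallest (0.03767 mol): C 3.004, H 5.011, N 1.001, O 1.000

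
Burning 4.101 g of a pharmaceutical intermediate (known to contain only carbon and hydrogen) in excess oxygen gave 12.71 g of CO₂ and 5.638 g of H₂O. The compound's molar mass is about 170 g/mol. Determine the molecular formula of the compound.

C12H26

mol C = 12.71 g CO₂ ÷ 44.009 g/mol = 0.28880 mol
mol H = 2 × 5.638 g H₂O ÷ 18.015 g/mol = 0.62592 mol
Divide by the smallest (0.28880 mol): C 1.000, H 2.167
Multiplying each by 6 gives whole numbers: C 6.00, H 13.00
Empirical formula: C6H13
Empirical-formula mass = 85.17 g/mol; 170 ÷ 85.17 ≈ 2, so the molecular formula is C12H26.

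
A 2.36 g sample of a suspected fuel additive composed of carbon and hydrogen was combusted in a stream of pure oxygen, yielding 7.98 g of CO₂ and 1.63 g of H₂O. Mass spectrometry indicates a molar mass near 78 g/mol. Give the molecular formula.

mol C = 7.98 g CO₂ ÷ 44.009 g/mol = 0.1813 mol
mol H = 2 × 1.63 g H₂O ÷ 18.015 g/mol = 0.1810 mol
Divide by the smallest (0.1810 mol): C 1.002, H 1.000
Empirical formula: CH
Empirical-formula mass = 13.02 g/mol; 78 ÷ 13.02 ≈ 6, so the molecular formula is C6H6.

C6H6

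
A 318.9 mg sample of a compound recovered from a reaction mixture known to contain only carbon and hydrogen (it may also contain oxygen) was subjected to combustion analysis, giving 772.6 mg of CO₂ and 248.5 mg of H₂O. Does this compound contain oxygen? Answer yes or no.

yes

mol C = 0.7726 g CO₂ ÷ 44.009 g/mol = 0.017556 mol
mol H = 2 × 0.2485 g H₂O ÷ 18.015 g/mol = 0.027588 mol
C and H account for only 0.23867 g of the 0.3189 g sample; the remaining 0.080232 g must be oxygen.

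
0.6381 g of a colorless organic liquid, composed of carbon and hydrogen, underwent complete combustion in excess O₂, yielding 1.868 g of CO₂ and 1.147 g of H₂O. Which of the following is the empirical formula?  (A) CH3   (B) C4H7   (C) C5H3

mol C = 1.868 g CO₂ ÷ 44.009 g/mol = 0.042446 mol
mol H = 2 × 1.147 g H₂O ÷ 18.015 g/mol = 0.12734 mol
Divide by the smallest (0.042446 mol): C 1.000, H 3.000

(A) CH3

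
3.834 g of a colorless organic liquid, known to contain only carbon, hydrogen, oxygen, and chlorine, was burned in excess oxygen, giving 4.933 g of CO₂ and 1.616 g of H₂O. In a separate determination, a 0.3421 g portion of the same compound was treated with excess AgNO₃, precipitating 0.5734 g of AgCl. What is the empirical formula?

mol C = 4.933 g CO₂ ÷ 44.009 g/mol = 0.11209 mol
mol H = 2 × 1.616 g H₂O ÷ 18.015 g/mol = 0.17941 mol
From the AgCl data: mol Cl per gram of compound = (0.5734 ÷ 143.318) ÷ 0.3421 = 0.011695 mol/g, so in the 3.834 g combustion sample mol Cl = 0.044839 mol
mass O = 3.834 − (1.3463 + 0.18084 + 1.5895) = 0.71729 g → mol O = 0.71729 ÷ 15.999 = 0.044834 mol
Divide by the smallest (0.044834 mol): C 2.500, H 4.002, Cl 1.000, O 1.000
Multiplying each by 2 gives whole numbers: C 5.00, H 8.00, Cl 2.00, O 2.00

C5H8Cl2O2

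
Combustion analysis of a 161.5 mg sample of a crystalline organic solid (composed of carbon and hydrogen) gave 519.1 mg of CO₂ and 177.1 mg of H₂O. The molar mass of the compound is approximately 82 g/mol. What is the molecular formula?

mol C = 0.5191 g CO₂ ÷ 44.009 g/mol = 0.011795 mol
mol H = 2 × 0.1771 g H₂O ÷ 18.015 g/mol = 0.019661 mol
Divide by the smallest (0.011795 mol): C 1.000, H 1.667
Multiplying each by 3 gives whole numbers: C 3.00, H 5.00
Empirical formula: C3H5
Empirical-formula mass = 41.07 g/mol; 82 ÷ 41.07 ≈ 2, so the molecular formula is C6H10.

C6H10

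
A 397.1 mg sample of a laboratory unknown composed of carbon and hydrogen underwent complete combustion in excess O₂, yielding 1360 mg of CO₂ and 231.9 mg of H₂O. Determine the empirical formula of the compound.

C6H5

mol C = 1.360 g CO₂ ÷ 44.009 g/mol = 0.030903 mol
mol H = 2 × 0.2319 g H₂O ÷ 18.015 g/mol = 0.025745 mol
Divide by the smallest (0.025745 mol): C 1.200, H 1.000
Multiplying each by 5 gives whole numbers: C 6.00, H 5.00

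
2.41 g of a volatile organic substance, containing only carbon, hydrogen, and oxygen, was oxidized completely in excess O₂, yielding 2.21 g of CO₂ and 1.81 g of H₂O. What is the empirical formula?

CH4O2

mol C = 2.21 g CO₂ ÷ 44.009 g/mol = 0.05022 mol
mol H = 2 × 1.81 g H₂O ÷ 18.015 g/mol = 0.2009 mol
mass O = 2.41 − (0.6032 + 0.2026) = 1.604 g → mol O = 1.604 ÷ 15.999 = 0.1003 mol
Divide by the smallest (0.05022 mol): C 1.000, H 4.002, O 1.997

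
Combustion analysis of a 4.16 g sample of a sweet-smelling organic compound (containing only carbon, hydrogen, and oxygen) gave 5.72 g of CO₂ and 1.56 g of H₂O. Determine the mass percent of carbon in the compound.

37.5%

mol C = 5.72 g CO₂ ÷ 44.009 g/mol = 0.1300 mol
mol H = 2 × 1.56 g H₂O ÷ 18.015 g/mol = 0.1732 mol
mass O = 4.16 − (1.561 + 0.1746) = 2.424 g → mol O = 2.424 ÷ 15.999 = 0.1515 mol
mass % C = 1.561 g ÷ 4.16 g × 100%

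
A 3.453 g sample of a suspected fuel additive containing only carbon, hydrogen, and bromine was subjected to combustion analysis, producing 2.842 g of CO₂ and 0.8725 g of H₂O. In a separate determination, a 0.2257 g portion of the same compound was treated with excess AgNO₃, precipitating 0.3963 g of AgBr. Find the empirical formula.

mol C = 2.842 g CO₂ ÷ 44.009 g/mol = 0.064578 mol
mol H = 2 × 0.8725 g H₂O ÷ 18.015 g/mol = 0.096864 mol
From the AgBr data: mol Br per gram of compound = (0.3963 ÷ 187.772) ÷ 0.2257 = 0.0093511 mol/g, so in the 3.453 g combustion sample mol Br = 0.032289 mol
Divide by the smallest (0.032289 mol): C 2.000, H 3.000, Br 1.000

C2H3Br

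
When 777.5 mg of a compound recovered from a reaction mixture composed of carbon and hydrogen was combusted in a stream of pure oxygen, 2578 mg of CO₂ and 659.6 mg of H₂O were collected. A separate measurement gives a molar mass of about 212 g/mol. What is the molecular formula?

mol C = 2.578 g CO₂ ÷ 44.009 g/mol = 0.058579 mol
mol H = 2 × 0.6596 g H₂O ÷ 18.015 g/mol = 0.073228 mol
Divide by the smallest (0.058579 mol): C 1.000, H 1.250
Multiplying each by 4 gives whole numbers: C 4.00, H 5.00
Empirical formula: C4H5
Empirical-formula mass = 53.08 g/mol; 212 ÷ 53.08 ≈ 4, so the molecular formula is C16H20.

C16H20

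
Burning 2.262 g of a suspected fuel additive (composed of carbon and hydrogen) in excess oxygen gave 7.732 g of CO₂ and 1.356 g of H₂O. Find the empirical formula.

C7H6

mol C = 7.732 g CO₂ ÷ 44.009 g/mol = 0.17569 mol
mol H = 2 × 1.356 g H₂O ÷ 18.015 g/mol = 0.15054 mol
Divide by the smallest (0.15054 mol): C 1.167, H 1.000
Multiplying each by 6 gives whole numbers: C 7.00, H 6.00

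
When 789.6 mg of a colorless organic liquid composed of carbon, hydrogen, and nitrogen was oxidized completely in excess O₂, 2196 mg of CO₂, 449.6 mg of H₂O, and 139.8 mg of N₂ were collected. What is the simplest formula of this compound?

C5H5N

mol C = 2.196 g CO₂ ÷ 44.009 g/mol = 0.049899 mol
mol H = 2 × 0.4496 g H₂O ÷ 18.015 g/mol = 0.049914 mol
mol N = 2 × 0.1398 g N₂ ÷ 28.014 g/mol = 0.0099807 mol
Divide by the smallest (0.0099807 mol): C 5.000, H 5.001, N 1.000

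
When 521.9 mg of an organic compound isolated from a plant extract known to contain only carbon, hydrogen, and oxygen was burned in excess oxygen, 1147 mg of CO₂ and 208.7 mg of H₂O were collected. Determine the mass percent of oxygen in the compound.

mol C = 1.147 g CO₂ ÷ 44.009 g/mol = 0.026063 mol
mol H = 2 × 0.2087 g H₂O ÷ 18.015 g/mol = 0.023170 mol
mass O = 0.5219 − (0.31304 + 0.023355) = 0.18550 g → mol O = 0.18550 ÷ 15.999 = 0.011595 mol
mass % O = 0.18550 g ÷ 0.5219 g × 100%

35.54%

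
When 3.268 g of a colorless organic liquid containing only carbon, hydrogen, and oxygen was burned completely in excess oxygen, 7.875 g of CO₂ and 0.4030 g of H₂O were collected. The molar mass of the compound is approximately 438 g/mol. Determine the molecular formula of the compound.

C24H6O9

mol C = 7.875 g CO₂ ÷ 44.009 g/mol = 0.17894 mol
mol H = 2 × 0.4030 g H₂O ÷ 18.015 g/mol = 0.044740 mol
mass O = 3.268 − (2.1493 + 0.045098) = 1.0736 g → mol O = 1.0736 ÷ 15.999 = 0.067107 mol
Divide by the smallest (0.044740 mol): C 4.000, H 1.000, O 1.500
Multiplying each by 2 gives whole numbers: C 8.00, H 2.00, O 3.00
Empirical formula: C8H2O3
Empirical-formula mass = 146.10 g/mol; 438 ÷ 146.10 ≈ 3, so the molecular formula is C24H6O9.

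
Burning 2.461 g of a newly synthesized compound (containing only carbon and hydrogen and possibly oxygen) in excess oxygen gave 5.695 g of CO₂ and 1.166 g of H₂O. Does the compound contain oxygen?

mol C = 5.695 g CO₂ ÷ 44.009 g/mol = 0.12941 mol
mol H = 2 × 1.166 g H₂O ÷ 18.015 g/mol = 0.12945 mol
C and H account for only 1.6848 g of the 2.461 g sample; the remaining 0.77623 g must be oxygen.

yes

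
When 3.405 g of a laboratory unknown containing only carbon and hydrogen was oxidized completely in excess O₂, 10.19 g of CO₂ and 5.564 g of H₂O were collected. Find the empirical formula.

C3H8

mol C = 10.19 g CO₂ ÷ 44.009 g/mol = 0.23154 mol
mol H = 2 × 5.564 g H₂O ÷ 18.015 g/mol = 0.61771 mol
Divide by the smallest (0.23154 mol): C 1.000, H 2.668
Multiplying each by 3 gives whole numbers: C 3.00, H 8.00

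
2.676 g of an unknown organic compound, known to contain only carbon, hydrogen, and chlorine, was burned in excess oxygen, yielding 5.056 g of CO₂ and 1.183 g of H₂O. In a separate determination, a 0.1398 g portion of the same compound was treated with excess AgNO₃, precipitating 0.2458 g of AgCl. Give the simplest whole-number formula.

mol C = 5.056 g CO₂ ÷ 44.009 g/mol = 0.11489 mol
mol H = 2 × 1.183 g H₂O ÷ 18.015 g/mol = 0.13133 mol
From the AgCl data: mol Cl per gram of compound = (0.2458 ÷ 143.318) ÷ 0.1398 = 0.012268 mol/g, so in the 2.676 g combustion sample mol Cl = 0.032829 mol
Divide by the smallest (0.032829 mol): C 3.499, H 4.001, Cl 1.000
Multiplying each by 2 gives whole numbers: C 7.00, H 8.00, Cl 2.00

C7H8Cl2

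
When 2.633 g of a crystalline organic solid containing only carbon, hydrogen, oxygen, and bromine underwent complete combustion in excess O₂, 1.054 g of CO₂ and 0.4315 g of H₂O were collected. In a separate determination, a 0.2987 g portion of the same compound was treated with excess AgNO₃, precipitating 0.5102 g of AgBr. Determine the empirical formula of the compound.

CH2BrO

mol C = 1.054 g CO₂ ÷ 44.009 g/mol = 0.023950 mol
mol H = 2 × 0.4315 g H₂O ÷ 18.015 g/mol = 0.047905 mol
From the AgBr data: mol Br per gram of compound = (0.5102 ÷ 187.772) ÷ 0.2987 = 0.0090965 mol/g, so in the 2.633 g combustion sample mol Br = 0.023951 mol
mass O = 2.633 − (0.28766 + 0.048288 + 1.9138) = 0.38327 g → mol O = 0.38327 ÷ 15.999 = 0.023956 mol
Divide by the smallest (0.023950 mol): C 1.000, H 2.000, Br 1.000, O 1.000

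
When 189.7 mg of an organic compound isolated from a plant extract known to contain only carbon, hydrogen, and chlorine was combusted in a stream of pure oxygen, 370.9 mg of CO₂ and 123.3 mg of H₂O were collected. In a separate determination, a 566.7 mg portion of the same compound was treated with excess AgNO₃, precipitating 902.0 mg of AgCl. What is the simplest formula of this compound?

C8H13Cl2

mol C = 0.3709 g CO₂ ÷ 44.009 g/mol = 0.0084278 mol
mol H = 2 × 0.1233 g H₂O ÷ 18.015 g/mol = 0.013689 mol
From the AgCl data: mol Cl per gram of compound = (0.9020 ÷ 143.318) ÷ 0.5667 = 0.011106 mol/g, so in the 0.1897 g combustion sample mol Cl = 0.0021068 mol
Divide by the smallest (0.0021068 mol): C 4.000, H 6.497, Cl 1.000
Multiplying each by 2 gives whole numbers: C 8.00, H 12.99, Cl 2.00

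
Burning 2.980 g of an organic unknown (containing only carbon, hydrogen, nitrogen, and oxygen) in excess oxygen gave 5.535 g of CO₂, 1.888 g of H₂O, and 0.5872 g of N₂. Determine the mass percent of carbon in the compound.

mol C = 5.535 g CO₂ ÷ 44.009 g/mol = 0.12577 mol
mol H = 2 × 1.888 g H₂O ÷ 18.015 g/mol = 0.20960 mol
mol N = 2 × 0.5872 g N₂ ÷ 28.014 g/mol = 0.041922 mol
mass O = 2.980 − (1.5106 + 0.21128 + 0.58720) = 0.67090 g → mol O = 0.67090 ÷ 15.999 = 0.041934 mol
mass % C = 1.5106 g ÷ 2.980 g × 100%

50.69%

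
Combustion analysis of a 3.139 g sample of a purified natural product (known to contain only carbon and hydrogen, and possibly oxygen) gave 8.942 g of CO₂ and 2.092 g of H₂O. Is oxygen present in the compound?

mol C = 8.942 g CO₂ ÷ 44.009 g/mol = 0.20319 mol
mol H = 2 × 2.092 g H₂O ÷ 18.015 g/mol = 0.23225 mol
C and H account for only 2.6746 g of the 3.139 g sample; the remaining 0.46443 g must be oxygen.

yes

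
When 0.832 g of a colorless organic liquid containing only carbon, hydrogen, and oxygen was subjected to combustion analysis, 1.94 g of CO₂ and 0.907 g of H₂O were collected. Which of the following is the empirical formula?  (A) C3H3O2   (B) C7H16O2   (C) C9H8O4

(B) C7H16O2

mol C = 1.94 g CO₂ ÷ 44.009 g/mol = 0.04408 mol
mol H = 2 × 0.907 g H₂O ÷ 18.015 g/mol = 0.1007 mol
mass O = 0.832 − (0.5295 + 0.1015) = 0.2010 g → mol O = 0.2010 ÷ 15.999 = 0.01257 mol
Divide by the smallest (0.01257 mol): C 3.508, H 8.014, O 1.000
Multiplying each by 2 gives whole numbers: C 7.02, H 16.03, O 2.00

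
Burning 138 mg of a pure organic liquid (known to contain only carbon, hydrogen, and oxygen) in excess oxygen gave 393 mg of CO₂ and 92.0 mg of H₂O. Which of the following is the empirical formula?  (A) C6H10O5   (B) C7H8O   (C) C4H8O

(B) C7H8O

mol C = 0.393 g CO₂ ÷ 44.009 g/mol = 0.008930 mol
mol H = 2 × 0.0920 g H₂O ÷ 18.015 g/mol = 0.01021 mol
mass O = 0.138 − (0.1073 + 0.01030) = 0.02045 g → mol O = 0.02045 ÷ 15.999 = 0.001278 mol
Divide by the smallest (0.001278 mol): C 6.988, H 7.992, O 1.000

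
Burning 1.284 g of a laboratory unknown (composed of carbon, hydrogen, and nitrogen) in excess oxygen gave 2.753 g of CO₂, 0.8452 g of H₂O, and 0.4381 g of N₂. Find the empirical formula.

mol C = 2.753 g CO₂ ÷ 44.009 g/mol = 0.062555 mol
mol H = 2 × 0.8452 g H₂O ÷ 18.015 g/mol = 0.093833 mol
mol N = 2 × 0.4381 g N₂ ÷ 28.014 g/mol = 0.031277 mol
Divide by the smallest (0.031277 mol): C 2.000, H 3.000, N 1.000

C2H3N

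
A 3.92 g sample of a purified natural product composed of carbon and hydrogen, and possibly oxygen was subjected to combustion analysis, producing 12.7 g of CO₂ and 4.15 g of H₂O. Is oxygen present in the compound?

mol C = 12.7 g CO₂ ÷ 44.009 g/mol = 0.2886 mol
mol H = 2 × 4.15 g H₂O ÷ 18.015 g/mol = 0.4607 mol
C and H together account for 3.931 g — essentially the entire 3.92 g sample — so the compound contains no oxygen.

no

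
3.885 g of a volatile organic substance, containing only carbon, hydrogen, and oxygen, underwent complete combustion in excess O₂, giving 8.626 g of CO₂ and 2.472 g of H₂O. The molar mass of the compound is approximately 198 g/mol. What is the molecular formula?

mol C = 8.626 g CO₂ ÷ 44.009 g/mol = 0.19601 mol
mol H = 2 × 2.472 g H₂O ÷ 18.015 g/mol = 0.27444 mol
mass O = 3.885 − (2.3542 + 0.27663) = 1.2541 g → mol O = 1.2541 ÷ 15.999 = 0.078389 mol
Divide by the smallest (0.078389 mol): C 2.500, H 3.501, O 1.000
Multiplying each by 2 gives whole numbers: C 5.00, H 7.00, O 2.00
Empirical formula: C5H7O2
Empirical-formula mass = 99.11 g/mol; 198 ÷ 99.11 ≈ 2, so the molecular formula is C10H14O4.

C10H14O4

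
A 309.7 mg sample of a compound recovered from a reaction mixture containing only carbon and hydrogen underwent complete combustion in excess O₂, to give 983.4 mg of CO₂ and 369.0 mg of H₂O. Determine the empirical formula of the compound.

mol C = 0.9834 g CO₂ ÷ 44.009 g/mol = 0.022345 mol
mol H = 2 × 0.3690 g H₂O ÷ 18.015 g/mol = 0.040966 mol
Divide by the smallest (0.022345 mol): C 1.000, H 1.833
Multiplying each by 6 gives whole numbers: C 6.00, H 11.00

C6H11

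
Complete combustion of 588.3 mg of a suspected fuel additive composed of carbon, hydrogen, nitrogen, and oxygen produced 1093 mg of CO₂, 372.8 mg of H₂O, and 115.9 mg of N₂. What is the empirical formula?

mol C = 1.093 g CO₂ ÷ 44.009 g/mol = 0.024836 mol
mol H = 2 × 0.3728 g H₂O ÷ 18.015 g/mol = 0.041388 mol
mol N = 2 × 0.1159 g N₂ ÷ 28.014 g/mol = 0.0082744 mol
mass O = 0.5883 − (0.29830 + 0.041719 + 0.11590) = 0.13238 g → mol O = 0.13238 ÷ 15.999 = 0.0082741 mol
Divide by the smallest (0.0082741 mol): C 3.002, H 5.002, N 1.000, O 1.000

C3H5NO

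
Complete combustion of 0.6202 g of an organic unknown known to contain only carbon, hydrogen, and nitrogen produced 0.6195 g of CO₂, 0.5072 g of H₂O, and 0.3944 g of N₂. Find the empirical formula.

CH4N2

mol C = 0.6195 g CO₂ ÷ 44.009 g/mol = 0.014077 mol
mol H = 2 × 0.5072 g H₂O ÷ 18.015 g/mol = 0.056309 mol
mol N = 2 × 0.3944 g N₂ ÷ 28.014 g/mol = 0.028157 mol
Divide by the smallest (0.014077 mol): C 1.000, H 4.000, N 2.000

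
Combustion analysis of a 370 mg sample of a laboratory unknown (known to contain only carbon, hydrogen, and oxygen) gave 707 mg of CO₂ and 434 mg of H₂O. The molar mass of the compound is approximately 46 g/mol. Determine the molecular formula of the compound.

mol C = 0.707 g CO₂ ÷ 44.009 g/mol = 0.01606 mol
mol H = 2 × 0.434 g H₂O ÷ 18.015 g/mol = 0.04818 mol
mass O = 0.370 − (0.1930 + 0.04857) = 0.1285 g → mol O = 0.1285 ÷ 15.999 = 0.008030 mol
Divide by the smallest (0.008030 mol): C 2.001, H 6.000, O 1.000
Empirical formula: C2H6O
Empirical-formula mass = 46.07 g/mol; 46 ÷ 46.07 ≈ 1, so the molecular formula is C2H6O.

C2H6O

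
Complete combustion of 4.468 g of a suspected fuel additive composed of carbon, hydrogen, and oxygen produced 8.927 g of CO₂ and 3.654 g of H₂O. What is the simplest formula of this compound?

C2H4O

mol C = 8.927 g CO₂ ÷ 44.009 g/mol = 0.20284 mol
mol H = 2 × 3.654 g H₂O ÷ 18.015 g/mol = 0.40566 mol
mass O = 4.468 − (2.4364 + 0.40891) = 1.6227 g → mol O = 1.6227 ÷ 15.999 = 0.10143 mol
Divide by the smallest (0.10143 mol): C 2.000, H 4.000, O 1.000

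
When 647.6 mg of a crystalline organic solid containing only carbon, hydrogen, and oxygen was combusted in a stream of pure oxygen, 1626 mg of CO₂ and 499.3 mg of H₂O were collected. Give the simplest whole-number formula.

mol C = 1.626 g CO₂ ÷ 44.009 g/mol = 0.036947 mol
mol H = 2 × 0.4993 g H₂O ÷ 18.015 g/mol = 0.055432 mol
mass O = 0.6476 − (0.44377 + 0.055875) = 0.14795 g → mol O = 0.14795 ÷ 15.999 = 0.0092477 mol
Divide by the smallest (0.0092477 mol): C 3.995, H 5.994, O 1.000

C4H6O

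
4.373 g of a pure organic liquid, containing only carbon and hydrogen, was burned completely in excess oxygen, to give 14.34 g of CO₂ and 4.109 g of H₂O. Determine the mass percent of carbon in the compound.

mol C = 14.34 g CO₂ ÷ 44.009 g/mol = 0.32584 mol
mol H = 2 × 4.109 g H₂O ÷ 18.015 g/mol = 0.45618 mol
mass % C = 3.9137 g ÷ 4.373 g × 100%

89.50%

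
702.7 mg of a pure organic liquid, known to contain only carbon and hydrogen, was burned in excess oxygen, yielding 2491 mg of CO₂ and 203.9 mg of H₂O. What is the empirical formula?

mol C = 2.491 g CO₂ ÷ 44.009 g/mol = 0.056602 mol
mol H = 2 × 0.2039 g H₂O ÷ 18.015 g/mol = 0.022637 mol
Divide by the smallest (0.022637 mol): C 2.500, H 1.000
Multiplying each by 2 gives whole numbers: C 5.00, H 2.00

C5H2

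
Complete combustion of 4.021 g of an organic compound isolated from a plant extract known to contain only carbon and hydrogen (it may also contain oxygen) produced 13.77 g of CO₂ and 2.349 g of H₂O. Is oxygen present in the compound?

mol C = 13.77 g CO₂ ÷ 44.009 g/mol = 0.31289 mol
mol H = 2 × 2.349 g H₂O ÷ 18.015 g/mol = 0.26078 mol
C and H together account for 4.0210 g — essentially the entire 4.021 g sample — so the compound contains no oxygen.

no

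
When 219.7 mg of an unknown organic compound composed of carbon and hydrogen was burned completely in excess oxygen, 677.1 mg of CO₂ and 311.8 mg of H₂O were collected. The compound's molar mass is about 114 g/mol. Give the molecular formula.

mol C = 0.6771 g CO₂ ÷ 44.009 g/mol = 0.015385 mol
mol H = 2 × 0.3118 g H₂O ÷ 18.015 g/mol = 0.034616 mol
Divide by the smallest (0.015385 mol): C 1.000, H 2.250
Multiplying each by 4 gives whole numbers: C 4.00, H 9.00
Empirical formula: C4H9
Empirical-formula mass = 57.12 g/mol; 114 ÷ 57.12 ≈ 2, so the molecular formula is C8H18.

C8H18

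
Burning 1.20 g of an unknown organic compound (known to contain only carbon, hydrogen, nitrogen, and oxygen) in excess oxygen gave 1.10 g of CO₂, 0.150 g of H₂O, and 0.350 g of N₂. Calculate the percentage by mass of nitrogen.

29.2%

mol C = 1.10 g CO₂ ÷ 44.009 g/mol = 0.02499 mol
mol H = 2 × 0.150 g H₂O ÷ 18.015 g/mol = 0.01665 mol
mol N = 2 × 0.350 g N₂ ÷ 28.014 g/mol = 0.02499 mol
mass O = 1.20 − (0.3002 + 0.01679 + 0.3500) = 0.5330 g → mol O = 0.5330 ÷ 15.999 = 0.03331 mol
mass % N = 0.3500 g ÷ 1.20 g × 100%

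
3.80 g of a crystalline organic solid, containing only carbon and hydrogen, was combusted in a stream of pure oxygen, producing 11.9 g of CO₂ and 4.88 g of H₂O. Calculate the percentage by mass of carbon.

85.5%

mol C = 11.9 g CO₂ ÷ 44.009 g/mol = 0.2704 mol
mol H = 2 × 4.88 g H₂O ÷ 18.015 g/mol = 0.5418 mol
mass % C = 3.248 g ÷ 3.80 g × 100%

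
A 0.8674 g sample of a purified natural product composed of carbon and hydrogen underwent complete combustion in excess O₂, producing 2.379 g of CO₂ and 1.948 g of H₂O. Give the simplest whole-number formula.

CH4

mol C = 2.379 g CO₂ ÷ 44.009 g/mol = 0.054057 mol
mol H = 2 × 1.948 g H₂O ÷ 18.015 g/mol = 0.21626 mol
Divide by the smallest (0.054057 mol): C 1.000, H 4.001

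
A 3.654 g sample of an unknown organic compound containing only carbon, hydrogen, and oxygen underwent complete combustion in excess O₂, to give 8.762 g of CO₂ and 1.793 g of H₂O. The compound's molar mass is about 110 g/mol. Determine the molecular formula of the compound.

C6H6O2

mol C = 8.762 g CO₂ ÷ 44.009 g/mol = 0.19910 mol
mol H = 2 × 1.793 g H₂O ÷ 18.015 g/mol = 0.19906 mol
mass O = 3.654 − (2.3913 + 0.20065) = 1.0620 g → mol O = 1.0620 ÷ 15.999 = 0.066380 mol
Divide by the smallest (0.066380 mol): C 2.999, H 2.999, O 1.000
Empirical formula: C3H3O
Empirical-formula mass = 55.06 g/mol; 110 ÷ 55.06 ≈ 2, so the molecular formula is C6H6O2.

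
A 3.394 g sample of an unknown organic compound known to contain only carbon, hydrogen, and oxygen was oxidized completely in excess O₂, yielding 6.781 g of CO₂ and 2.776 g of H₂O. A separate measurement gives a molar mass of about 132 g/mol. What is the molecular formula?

C6H12O3

mol C = 6.781 g CO₂ ÷ 44.009 g/mol = 0.15408 mol
mol H = 2 × 2.776 g H₂O ÷ 18.015 g/mol = 0.30819 mol
mass O = 3.394 − (1.8507 + 0.31065) = 1.2327 g → mol O = 1.2327 ÷ 15.999 = 0.077046 mol
Divide by the smallest (0.077046 mol): C 2.000, H 4.000, O 1.000
Empirical formula: C2H4O
Empirical-formula mass = 44.05 g/mol; 132 ÷ 44.05 ≈ 3, so the molecular formula is C6H12O3.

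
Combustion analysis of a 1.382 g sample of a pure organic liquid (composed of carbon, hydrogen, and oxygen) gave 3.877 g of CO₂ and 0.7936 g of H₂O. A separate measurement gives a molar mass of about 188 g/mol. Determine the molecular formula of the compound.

mol C = 3.877 g CO₂ ÷ 44.009 g/mol = 0.088096 mol
mol H = 2 × 0.7936 g H₂O ÷ 18.015 g/mol = 0.088104 mol
mass O = 1.382 − (1.0581 + 0.088809) = 0.23507 g → mol O = 0.23507 ÷ 15.999 = 0.014693 mol
Divide by the smallest (0.014693 mol): C 5.996, H 5.996, O 1.000
Empirical formula: C6H6O
Empirical-formula mass = 94.11 g/mol; 188 ÷ 94.11 ≈ 2, so the molecular formula is C12H12O2.

C12H12O2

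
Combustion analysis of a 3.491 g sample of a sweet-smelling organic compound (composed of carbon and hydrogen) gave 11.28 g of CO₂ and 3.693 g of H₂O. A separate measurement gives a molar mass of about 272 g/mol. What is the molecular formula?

C20H32

mol C = 11.28 g CO₂ ÷ 44.009 g/mol = 0.25631 mol
mol H = 2 × 3.693 g H₂O ÷ 18.015 g/mol = 0.40999 mol
Divide by the smallest (0.25631 mol): C 1.000, H 1.600
Multiplying each by 5 gives whole numbers: C 5.00, H 8.00
Empirical formula: C5H8
Empirical-formula mass = 68.12 g/mol; 272 ÷ 68.12 ≈ 4, so the molecular formula is C20H32.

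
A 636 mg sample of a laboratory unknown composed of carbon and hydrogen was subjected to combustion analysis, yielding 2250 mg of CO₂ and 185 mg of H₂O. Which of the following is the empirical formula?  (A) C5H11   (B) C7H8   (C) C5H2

mol C = 2.25 g CO₂ ÷ 44.009 g/mol = 0.05113 mol
mol H = 2 × 0.185 g H₂O ÷ 18.015 g/mol = 0.02054 mol
Divide by the smallest (0.02054 mol): C 2.489, H 1.000
Multiplying each by 2 gives whole numbers: C 4.98, H 2.00

(C) C5H2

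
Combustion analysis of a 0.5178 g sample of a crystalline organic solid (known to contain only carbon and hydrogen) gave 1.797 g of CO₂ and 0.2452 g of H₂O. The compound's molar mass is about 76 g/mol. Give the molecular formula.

C6H4

mol C = 1.797 g CO₂ ÷ 44.009 g/mol = 0.040833 mol
mol H = 2 × 0.2452 g H₂O ÷ 18.015 g/mol = 0.027222 mol
Divide by the smallest (0.027222 mol): C 1.500, H 1.000
Multiplying each by 2 gives whole numbers: C 3.00, H 2.00
Empirical formula: C3H2
Empirical-formula mass = 38.05 g/mol; 76 ÷ 38.05 ≈ 2, so the molecular formula is C6H4.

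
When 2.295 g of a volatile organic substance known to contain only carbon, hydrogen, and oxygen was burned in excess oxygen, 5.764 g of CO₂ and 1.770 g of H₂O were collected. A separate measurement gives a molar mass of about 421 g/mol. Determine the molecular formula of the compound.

C24H36O6

mol C = 5.764 g CO₂ ÷ 44.009 g/mol = 0.13097 mol
mol H = 2 × 1.770 g H₂O ÷ 18.015 g/mol = 0.19650 mol
mass O = 2.295 − (1.5731 + 0.19807) = 0.52381 g → mol O = 0.52381 ÷ 15.999 = 0.032740 mol
Divide by the smallest (0.032740 mol): C 4.000, H 6.002, O 1.000
Empirical formula: C4H6O
Empirical-formula mass = 70.09 g/mol; 421 ÷ 70.09 ≈ 6, so the molecular formula is C24H36O6.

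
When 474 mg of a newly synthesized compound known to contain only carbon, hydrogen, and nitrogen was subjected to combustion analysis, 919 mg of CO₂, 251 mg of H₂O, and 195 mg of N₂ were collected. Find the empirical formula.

mol C = 0.919 g CO₂ ÷ 44.009 g/mol = 0.02088 mol
mol H = 2 × 0.251 g H₂O ÷ 18.015 g/mol = 0.02787 mol
mol N = 2 × 0.195 g N₂ ÷ 28.014 g/mol = 0.01392 mol
Divide by the smallest (0.01392 mol): C 1.500, H 2.002, N 1.000
Multiplying each by 2 gives whole numbers: C 3.00, H 4.00, N 2.00

C3H4N2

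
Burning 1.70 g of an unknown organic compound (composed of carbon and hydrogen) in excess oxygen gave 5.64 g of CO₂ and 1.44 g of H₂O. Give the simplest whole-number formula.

mol C = 5.64 g CO₂ ÷ 44.009 g/mol = 0.1282 mol
mol H = 2 × 1.44 g H₂O ÷ 18.015 g/mol = 0.1599 mol
Divide by the smallest (0.1282 mol): C 1.000, H 1.247
Multiplying each by 4 gives whole numbers: C 4.00, H 4.99

C4H5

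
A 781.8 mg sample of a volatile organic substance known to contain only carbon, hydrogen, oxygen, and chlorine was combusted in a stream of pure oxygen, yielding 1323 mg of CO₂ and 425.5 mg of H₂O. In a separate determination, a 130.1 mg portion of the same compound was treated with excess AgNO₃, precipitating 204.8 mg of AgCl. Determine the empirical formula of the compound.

mol C = 1.323 g CO₂ ÷ 44.009 g/mol = 0.030062 mol
mol H = 2 × 0.4255 g H₂O ÷ 18.015 g/mol = 0.047238 mol
From the AgCl data: mol Cl per gram of compound = (0.2048 ÷ 143.318) ÷ 0.1301 = 0.010984 mol/g, so in the 0.7818 g combustion sample mol Cl = 0.0085871 mol
mass O = 0.7818 − (0.36108 + 0.047616 + 0.30441) = 0.068695 g → mol O = 0.068695 ÷ 15.999 = 0.0042937 mol
Divide by the smallest (0.0042937 mol): C 7.001, H 11.002, Cl 2.000, O 1.000

C7H11Cl2O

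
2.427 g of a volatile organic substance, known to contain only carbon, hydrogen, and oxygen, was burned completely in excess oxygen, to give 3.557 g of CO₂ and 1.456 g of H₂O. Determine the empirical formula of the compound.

mol C = 3.557 g CO₂ ÷ 44.009 g/mol = 0.080824 mol
mol H = 2 × 1.456 g H₂O ÷ 18.015 g/mol = 0.16164 mol
mass O = 2.427 − (0.97078 + 0.16294) = 1.2933 g → mol O = 1.2933 ÷ 15.999 = 0.080835 mol
Divide by the smallest (0.080824 mol): C 1.000, H 2.000, O 1.000

CH2O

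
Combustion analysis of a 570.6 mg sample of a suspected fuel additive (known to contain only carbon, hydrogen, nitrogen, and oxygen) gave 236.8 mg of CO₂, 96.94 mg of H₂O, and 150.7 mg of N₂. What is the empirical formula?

CH2N2O4

mol C = 0.2368 g CO₂ ÷ 44.009 g/mol = 0.0053807 mol
mol H = 2 × 0.09694 g H₂O ÷ 18.015 g/mol = 0.010762 mol
mol N = 2 × 0.1507 g N₂ ÷ 28.014 g/mol = 0.010759 mol
mass O = 0.5706 − (0.064628 + 0.010848 + 0.15070) = 0.34442 g → mol O = 0.34442 ÷ 15.999 = 0.021528 mol
Divide by the smallest (0.0053807 mol): C 1.000, H 2.000, N 2.000, O 4.001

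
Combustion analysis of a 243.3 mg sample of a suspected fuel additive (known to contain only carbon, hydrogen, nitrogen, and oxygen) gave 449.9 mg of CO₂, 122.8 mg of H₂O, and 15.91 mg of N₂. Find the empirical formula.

C9H12NO5

mol C = 0.4499 g CO₂ ÷ 44.009 g/mol = 0.010223 mol
mol H = 2 × 0.1228 g H₂O ÷ 18.015 g/mol = 0.013633 mol
mol N = 2 × 0.01591 g N₂ ÷ 28.014 g/mol = 0.0011359 mol
mass O = 0.2433 − (0.12279 + 0.013742 + 0.015910) = 0.090860 g → mol O = 0.090860 ÷ 15.999 = 0.0056791 mol
Divide by the smallest (0.0011359 mol): C 9.000, H 12.002, N 1.000, O 5.000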